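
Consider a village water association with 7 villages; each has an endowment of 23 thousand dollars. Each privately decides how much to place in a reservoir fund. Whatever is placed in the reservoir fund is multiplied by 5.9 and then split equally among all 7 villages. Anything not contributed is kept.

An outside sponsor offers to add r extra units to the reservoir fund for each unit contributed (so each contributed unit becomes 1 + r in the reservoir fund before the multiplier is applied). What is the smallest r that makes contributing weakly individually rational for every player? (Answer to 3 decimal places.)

With matching at rate r, one contributed unit becomes (1 + r) in the reservoir fund and returns 5.9 × (1 + r) / 7 to the contributor.
Setting this equal to 1: 1 + r = 7/5.9 = 1.1864.
So the minimum matching rate is r = 1.1864 − 1 = 0.186.

0.186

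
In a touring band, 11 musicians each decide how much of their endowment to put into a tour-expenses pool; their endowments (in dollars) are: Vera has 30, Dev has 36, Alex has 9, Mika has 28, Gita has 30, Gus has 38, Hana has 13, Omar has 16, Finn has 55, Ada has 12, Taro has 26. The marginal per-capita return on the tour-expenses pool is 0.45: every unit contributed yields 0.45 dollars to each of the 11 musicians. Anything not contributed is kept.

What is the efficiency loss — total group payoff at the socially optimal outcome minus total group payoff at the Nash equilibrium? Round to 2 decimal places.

The private return per contributed unit is 0.45 < 1 for everyone, so the Nash equilibrium is zero contribution and the group total is Σ E_j = 30 + 36 + 9 + 28 + 30 + 38 + 13 + 16 + 55 + 12 + 26 = 293.
Each contributed unit returns 4.950 to the group, so the social optimum is full contribution by everyone: group total = 4.950 × 293 = 1450.35.
Efficiency loss = (4.950 − 1) × 293 = 1157.35.

1157.35 dollars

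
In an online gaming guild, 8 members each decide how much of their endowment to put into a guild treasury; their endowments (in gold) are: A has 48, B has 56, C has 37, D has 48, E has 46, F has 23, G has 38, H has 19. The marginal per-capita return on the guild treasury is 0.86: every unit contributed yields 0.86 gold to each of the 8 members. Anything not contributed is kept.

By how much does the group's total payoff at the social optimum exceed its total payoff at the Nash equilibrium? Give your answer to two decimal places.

1852.20 gold

The private return per contributed unit is 0.86 < 1 for everyone, so the Nash equilibrium is zero contribution and the group total is Σ E_j = 48 + 56 + 37 + 48 + 46 + 23 + 38 + 19 = 315.
Each contributed unit returns 6.880 to the group, so the social optimum is full contribution by everyone: group total = 6.880 × 315 = 2167.20.
Efficiency loss = (6.880 − 1) × 315 = 1852.20.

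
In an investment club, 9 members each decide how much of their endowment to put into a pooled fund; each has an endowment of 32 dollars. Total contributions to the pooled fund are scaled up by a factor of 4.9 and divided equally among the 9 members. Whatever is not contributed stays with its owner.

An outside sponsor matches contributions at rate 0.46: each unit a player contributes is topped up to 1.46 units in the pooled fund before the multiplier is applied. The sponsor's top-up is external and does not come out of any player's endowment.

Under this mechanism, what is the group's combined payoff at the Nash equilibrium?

288.00 dollars

Even with the mechanism, each unit contributed returns only 4.9 × 1.46 / 9 = 0.7949 per unit of net cost, so contributing nothing is still dominant.
Everyone keeps their endowment and the group total is 9 × 32 = 288.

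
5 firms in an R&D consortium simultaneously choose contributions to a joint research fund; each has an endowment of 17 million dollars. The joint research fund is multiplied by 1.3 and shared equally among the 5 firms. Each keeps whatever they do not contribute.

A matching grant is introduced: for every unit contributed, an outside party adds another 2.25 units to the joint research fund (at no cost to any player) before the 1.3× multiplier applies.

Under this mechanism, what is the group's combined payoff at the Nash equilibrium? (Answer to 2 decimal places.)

85.00 million dollars

With the mechanism, a contributed unit returns 1.3 × 3.25 / 5 = 0.8450 per unit of net cost — still below 1 — so contributing 0 remains dominant for every player.
Everyone keeps their endowment and the group total is 5 × 17 = 85.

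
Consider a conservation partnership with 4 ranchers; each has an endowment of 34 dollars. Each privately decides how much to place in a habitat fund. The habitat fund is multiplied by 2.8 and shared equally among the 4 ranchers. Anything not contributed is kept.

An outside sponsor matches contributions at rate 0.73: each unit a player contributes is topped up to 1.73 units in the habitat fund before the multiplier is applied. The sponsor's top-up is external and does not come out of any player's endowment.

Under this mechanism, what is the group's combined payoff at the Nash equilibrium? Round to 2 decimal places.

658.78 dollars

With the mechanism, a contributed unit returns 2.8 × 1.73 / 4 = 1.2110 per unit of net cost to the contributor — now above 1 — so contributing fully is weakly dominant for every player.
So the Nash equilibrium is full contribution by all 4; the group earns 2.8 × 1.73 × 136 = 658.78.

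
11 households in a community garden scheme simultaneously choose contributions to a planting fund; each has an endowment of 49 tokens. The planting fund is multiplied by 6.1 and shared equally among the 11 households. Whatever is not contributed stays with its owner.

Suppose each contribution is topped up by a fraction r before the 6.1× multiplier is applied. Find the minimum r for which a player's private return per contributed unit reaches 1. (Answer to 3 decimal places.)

With matching at rate r, one contributed unit becomes (1 + r) in the planting fund and returns 6.1 × (1 + r) / 11 to the contributor.
Setting this equal to 1: 1 + r = 11/6.1 = 1.8033.
So the minimum matching rate is r = 1.8033 − 1 = 0.803.

0.803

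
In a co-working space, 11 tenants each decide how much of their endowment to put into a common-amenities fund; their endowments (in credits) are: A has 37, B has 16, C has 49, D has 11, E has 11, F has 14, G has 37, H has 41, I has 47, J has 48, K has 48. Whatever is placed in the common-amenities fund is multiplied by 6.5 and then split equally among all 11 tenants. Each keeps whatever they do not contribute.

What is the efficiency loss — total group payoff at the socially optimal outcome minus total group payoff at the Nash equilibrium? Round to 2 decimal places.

1974.50 credits

The private return per contributed unit is 6.5/11 = 0.5909 < 1 for every player regardless of endowment, so the Nash equilibrium is zero contribution and the group total is Σ E_j = 37 + 16 + 49 + 11 + 11 + 14 + 37 + 41 + 47 + 48 + 48 = 359.
Each contributed unit returns 6.500 to the group, so the social optimum is full contribution by everyone: group total = 6.500 × 359 = 2333.50.
Efficiency loss = (6.500 − 1) × 359 = 1974.50.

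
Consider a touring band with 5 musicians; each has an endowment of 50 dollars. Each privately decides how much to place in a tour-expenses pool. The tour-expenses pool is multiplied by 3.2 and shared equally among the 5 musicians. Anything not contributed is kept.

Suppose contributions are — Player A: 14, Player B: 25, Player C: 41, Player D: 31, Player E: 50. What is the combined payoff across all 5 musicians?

Total contributed: 14 + 25 + 41 + 31 + 50 = 161; total kept: 5 × 50 − 161 = 89.
The tour-expenses pool pays out 3.2 × 161 = 515.20 in aggregate.
Group total = 89 + 515.20 = 604.20.

604.20 dollars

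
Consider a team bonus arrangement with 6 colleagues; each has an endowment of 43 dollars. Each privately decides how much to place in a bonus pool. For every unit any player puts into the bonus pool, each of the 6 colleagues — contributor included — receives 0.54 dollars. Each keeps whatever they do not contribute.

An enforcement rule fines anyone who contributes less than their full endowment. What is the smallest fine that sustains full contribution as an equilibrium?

19.78 dollars

Given the others contribute fully, the best deviation is to contribute 0 (any partial contribution still incurs the fine and gives up units whose private return 0.54 is below 1).
Deviating from 43 to 0 saves 43 dollars but forfeits the deviator's share of the drop in the bonus pool: 0.54 × 43 = 23.22.
So the deviation gain is 43 − 23.22 = 19.78, and the fine must be at least 19.78 dollars to wipe it out.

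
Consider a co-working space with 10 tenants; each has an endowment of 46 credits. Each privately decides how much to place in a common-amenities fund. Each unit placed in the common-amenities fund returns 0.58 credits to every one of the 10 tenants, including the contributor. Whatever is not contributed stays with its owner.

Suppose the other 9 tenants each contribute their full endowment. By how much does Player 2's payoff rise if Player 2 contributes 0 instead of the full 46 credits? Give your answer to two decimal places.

19.32 credits

Switching from a contribution of 46 to 0 lets Player 2 keep an extra 46 credits, but lowers the common-amenities fund by 46, which costs Player 2 their own share of that drop: 0.58 × 46 = 26.68.
Net gain = 46 − 26.68 = 19.32. The private return per contributed unit (0.58) is below 1, so free-riding is indeed the best response regardless of what the others do.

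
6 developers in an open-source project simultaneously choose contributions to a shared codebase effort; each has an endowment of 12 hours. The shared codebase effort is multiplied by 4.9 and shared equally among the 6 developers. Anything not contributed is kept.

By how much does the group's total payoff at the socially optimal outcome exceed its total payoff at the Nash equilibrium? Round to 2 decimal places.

280.80 hours

Each contributed unit returns 4.9/6 = 0.8167 to its contributor — below 1 — so contributing 0 is dominant for every player. At the Nash equilibrium everyone keeps their 12, and the group total is 6 × 12 = 72.
Each contributed unit returns 4.900 to the group as a whole (0.8167 to each of 6 players), which exceeds 1, so the social optimum is full contribution: group total = 4.900 × 72 = 352.80.
Efficiency loss = 352.80 − 72 = 280.80.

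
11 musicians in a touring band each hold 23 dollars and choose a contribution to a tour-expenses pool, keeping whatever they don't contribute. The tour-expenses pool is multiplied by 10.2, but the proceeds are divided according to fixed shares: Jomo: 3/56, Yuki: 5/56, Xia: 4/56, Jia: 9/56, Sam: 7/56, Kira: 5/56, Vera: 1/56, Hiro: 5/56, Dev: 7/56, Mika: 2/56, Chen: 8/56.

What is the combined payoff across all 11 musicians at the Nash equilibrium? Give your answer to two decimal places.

Player j's private return per contributed unit is 10.2 × (j's share). Contributing is weakly dominant for j when that share is at least 1/10.2 = 0.0980, and contributing 0 is dominant otherwise.
The shares above 0.0980 belong to Jia, Sam, Dev and Chen, contributing 23 each; the remaining 7 contribute 0. Total contributed: 92.
The tour-expenses pool pays out 10.2 × 92 = 938.40 in total (split across the unequal shares, but the aggregate is all that matters for the group sum).
The 7 free-riders keep 23 each, adding 161. Group total = 161 + 938.40 = 1099.40.

1099.40 dollars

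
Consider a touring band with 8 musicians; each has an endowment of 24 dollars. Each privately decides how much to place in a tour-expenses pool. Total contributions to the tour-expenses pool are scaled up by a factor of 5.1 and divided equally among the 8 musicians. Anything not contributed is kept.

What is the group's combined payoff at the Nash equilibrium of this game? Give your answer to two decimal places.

Each contributed unit returns 5.1/8 = 0.6375 to its contributor — below 1 — so contributing 0 is dominant for every player. At the Nash equilibrium everyone keeps their 24, and the group total is 8 × 24 = 192.

192.00 dollars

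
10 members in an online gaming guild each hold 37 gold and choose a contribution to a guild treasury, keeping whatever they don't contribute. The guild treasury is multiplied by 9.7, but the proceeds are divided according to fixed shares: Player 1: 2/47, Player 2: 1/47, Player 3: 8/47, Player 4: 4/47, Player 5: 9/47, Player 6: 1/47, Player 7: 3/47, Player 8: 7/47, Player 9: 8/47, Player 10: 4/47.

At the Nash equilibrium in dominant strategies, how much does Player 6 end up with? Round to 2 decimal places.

Each unit j contributes comes back to j as 9.7 × (j's share), so j prefers to contribute only if that share exceeds 1/9.7 = 0.1031; otherwise keeping the unit dominates.
The shares above 0.1031 belong to Player 3, Player 5, Player 8 and Player 9, contributing 37 each; the remaining 6 contribute 0. Total contributed: 148.
Player 6 keeps 37 and receives 9.7 × 148 × 1/47 = 30.54 from the guild treasury, for a payoff of 67.54.

67.54 gold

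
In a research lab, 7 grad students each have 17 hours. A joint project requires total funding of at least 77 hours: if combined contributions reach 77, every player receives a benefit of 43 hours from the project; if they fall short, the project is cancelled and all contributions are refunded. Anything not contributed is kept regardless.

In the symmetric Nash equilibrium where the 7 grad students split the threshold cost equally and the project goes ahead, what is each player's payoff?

49 hours

Equal share of the threshold: 77/7 = 11.
At this profile no one gains by cutting their contribution: any cut drops the total below 77, the project is cancelled, contributions are refunded, and the deviator ends with 17, which is less than 17 − 11 + 43 = 49. Contributing more than 11 just wastes the excess. So contributing exactly 11 is a best response.
Each player's payoff: 17 − 11 + 43 = 49.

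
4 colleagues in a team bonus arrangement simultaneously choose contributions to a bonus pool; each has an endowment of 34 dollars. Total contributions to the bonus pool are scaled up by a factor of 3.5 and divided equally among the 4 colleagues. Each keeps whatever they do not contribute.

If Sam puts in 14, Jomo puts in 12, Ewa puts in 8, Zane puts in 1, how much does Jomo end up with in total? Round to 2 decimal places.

Total contributed: 14 + 12 + 8 + 1 = 35.
Each receives 3.5 × 35 / 4 = 30.63 from the bonus pool.
Jomo keeps 34 − 12 = 22, so Jomo's payoff is 22 + 30.63 = 52.63.

52.63 dollars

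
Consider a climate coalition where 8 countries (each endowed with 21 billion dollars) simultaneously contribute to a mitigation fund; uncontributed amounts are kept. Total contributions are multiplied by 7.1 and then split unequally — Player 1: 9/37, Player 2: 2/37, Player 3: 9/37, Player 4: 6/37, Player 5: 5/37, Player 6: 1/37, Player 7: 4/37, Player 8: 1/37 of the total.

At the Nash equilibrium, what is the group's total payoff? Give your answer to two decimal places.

Each unit j contributes comes back to j as 7.1 × (j's share), so j prefers to contribute only if that share exceeds 1/7.1 = 0.1408; otherwise keeping the unit dominates.
Player 1, Player 3 and Player 4 clear that bar, contributing 21 each; the remaining 5 contribute 0. Total contributed: 63.
The mitigation fund pays out 7.1 × 63 = 447.30 in total (split across the unequal shares, but the aggregate is all that matters for the group sum).
The 5 free-riders keep 21 each, adding 105. Group total = 105 + 447.30 = 552.30.

552.30 billion dollars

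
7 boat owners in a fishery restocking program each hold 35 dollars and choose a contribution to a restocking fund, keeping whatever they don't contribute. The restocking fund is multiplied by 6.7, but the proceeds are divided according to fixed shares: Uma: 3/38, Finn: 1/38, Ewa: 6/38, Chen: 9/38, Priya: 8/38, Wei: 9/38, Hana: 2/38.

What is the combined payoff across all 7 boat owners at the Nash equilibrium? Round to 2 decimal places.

For player j, contributing a unit is worthwhile iff 6.7 × (j's share) ≥ 1, i.e. iff j's share is at least 0.1493.
Ewa, Chen, Priya and Wei are above the threshold, contributing 35 each; the remaining 3 contribute 0. Total contributed: 140.
The restocking fund pays out 6.7 × 140 = 938.00 in total (split across the unequal shares, but the aggregate is all that matters for the group sum).
The 3 free-riders keep 35 each, adding 105. Group total = 105 + 938.00 = 1043.00.

1043.00 dollars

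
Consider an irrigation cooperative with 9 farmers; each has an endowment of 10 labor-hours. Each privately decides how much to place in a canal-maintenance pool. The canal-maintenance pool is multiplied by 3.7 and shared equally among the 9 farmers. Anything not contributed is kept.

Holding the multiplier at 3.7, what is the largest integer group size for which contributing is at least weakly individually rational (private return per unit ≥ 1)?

3

Private return per unit is 3.7/(group size), which is ≥ 1 whenever the group size is ≤ 3.7.
The largest such integer is 3.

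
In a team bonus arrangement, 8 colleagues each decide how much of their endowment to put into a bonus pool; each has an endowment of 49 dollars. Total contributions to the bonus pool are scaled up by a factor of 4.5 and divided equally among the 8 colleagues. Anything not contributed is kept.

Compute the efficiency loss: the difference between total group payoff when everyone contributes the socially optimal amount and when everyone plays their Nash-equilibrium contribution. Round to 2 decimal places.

1372.00 dollars

Each contributed unit returns 4.5/8 = 0.5625 to its contributor — below 1 — so contributing 0 is dominant for every player. At the Nash equilibrium everyone keeps their 49, and the group total is 8 × 49 = 392.
Each contributed unit returns 4.500 to the group as a whole (0.5625 to each of 8 players), which exceeds 1, so the social optimum is full contribution: group total = 4.500 × 392 = 1764.00.
Efficiency loss = 1764.00 − 392 = 1372.00.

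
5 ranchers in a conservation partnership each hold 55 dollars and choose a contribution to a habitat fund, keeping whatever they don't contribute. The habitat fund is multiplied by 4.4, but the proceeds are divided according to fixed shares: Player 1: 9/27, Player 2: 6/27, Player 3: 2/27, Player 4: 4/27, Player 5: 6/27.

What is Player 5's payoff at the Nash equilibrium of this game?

A player with share s gets back 4.4·s per unit contributed, so full contribution is dominant for anyone with s > 1/4.4 = 0.2273 and zero contribution is dominant for anyone below.
The only share above 0.2273 is Player 1's 9/27, contributing 55; the remaining 4 contribute 0. Total contributed: 55.
Player 5 keeps 55 and receives 4.4 × 55 × 6/27 = 53.78 from the habitat fund, for a payoff of 108.78.

108.78 dollars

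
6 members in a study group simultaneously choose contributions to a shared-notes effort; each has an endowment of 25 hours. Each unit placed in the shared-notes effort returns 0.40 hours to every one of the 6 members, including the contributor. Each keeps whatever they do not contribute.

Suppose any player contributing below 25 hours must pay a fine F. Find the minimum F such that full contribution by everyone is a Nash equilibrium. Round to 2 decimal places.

15.00 hours

Given the others contribute fully, the best deviation is to contribute 0 (any partial contribution still incurs the fine and gives up units whose private return 0.40 is below 1).
Deviating from 25 to 0 saves 25 hours but forfeits the deviator's share of the drop in the shared-notes effort: 0.40 × 25 = 10.00.
So the deviation gain is 25 − 10.00 = 15.00, and the fine must be at least 15.00 hours to wipe it out.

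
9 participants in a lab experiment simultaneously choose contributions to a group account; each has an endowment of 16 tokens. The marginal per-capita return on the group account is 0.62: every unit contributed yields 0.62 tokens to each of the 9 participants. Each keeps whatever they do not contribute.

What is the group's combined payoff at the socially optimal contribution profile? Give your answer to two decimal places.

803.52 tokens

Each contributed unit returns 5.580 to the group as a whole (0.62 to each of 9 players), which exceeds 1, so the social optimum is full contribution: group total = 5.580 × 144 = 803.52.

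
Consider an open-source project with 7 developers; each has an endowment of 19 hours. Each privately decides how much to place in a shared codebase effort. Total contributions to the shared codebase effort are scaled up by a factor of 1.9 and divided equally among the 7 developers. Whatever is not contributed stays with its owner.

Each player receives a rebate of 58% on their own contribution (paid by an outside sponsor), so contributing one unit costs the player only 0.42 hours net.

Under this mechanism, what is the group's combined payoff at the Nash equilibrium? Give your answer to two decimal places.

The effective private return is (1.9/7) / 0.42 = 0.6463, which is still under 1, so the mechanism doesn't change anyone's dominant strategy: zero contribution.
At the Nash equilibrium no one contributes; group total payoff = 7 × 19 = 133.

133.00 hours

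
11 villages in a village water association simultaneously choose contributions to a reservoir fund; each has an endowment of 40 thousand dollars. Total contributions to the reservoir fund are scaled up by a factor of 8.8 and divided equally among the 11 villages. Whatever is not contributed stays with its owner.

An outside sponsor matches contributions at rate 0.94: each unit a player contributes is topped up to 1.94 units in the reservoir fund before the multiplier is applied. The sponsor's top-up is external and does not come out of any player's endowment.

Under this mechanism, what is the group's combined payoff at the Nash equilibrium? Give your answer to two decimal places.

Under the mechanism each unit contributed yields 8.8 × 1.94 / 11 = 1.5520 back to its contributor per unit of net cost, which exceeds 1, making full contribution the dominant choice for everyone.
So the Nash equilibrium is full contribution by all 11; the group earns 8.8 × 1.94 × 440 = 7511.68.

7511.68 thousand dollars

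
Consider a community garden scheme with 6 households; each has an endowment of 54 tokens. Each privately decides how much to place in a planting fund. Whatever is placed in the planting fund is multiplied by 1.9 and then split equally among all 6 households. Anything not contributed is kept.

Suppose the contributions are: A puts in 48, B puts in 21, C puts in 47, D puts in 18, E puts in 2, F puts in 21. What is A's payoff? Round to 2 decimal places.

Total contributed: 48 + 21 + 47 + 18 + 2 + 21 = 157.
Each receives 1.9 × 157 / 6 = 49.72 from the planting fund.
A keeps 54 − 48 = 6, so A's payoff is 6 + 49.72 = 55.72.

55.72 tokens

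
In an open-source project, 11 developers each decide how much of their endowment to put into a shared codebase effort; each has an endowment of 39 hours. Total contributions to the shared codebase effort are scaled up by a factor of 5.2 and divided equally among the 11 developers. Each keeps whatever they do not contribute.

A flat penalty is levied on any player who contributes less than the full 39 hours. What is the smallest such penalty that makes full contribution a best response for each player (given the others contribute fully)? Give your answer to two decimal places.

20.56 hours

Given the others contribute fully, the best deviation is to contribute 0 (any partial contribution still incurs the fine and gives up units whose private return 0.4727 is below 1).
Deviating from 39 to 0 saves 39 hours but forfeits the deviator's share of the drop in the shared codebase effort: 5.2/11 × 39 = 18.44.
So the deviation gain is 39 − 18.44 = 20.56, and the fine must be at least 20.56 hours to wipe it out.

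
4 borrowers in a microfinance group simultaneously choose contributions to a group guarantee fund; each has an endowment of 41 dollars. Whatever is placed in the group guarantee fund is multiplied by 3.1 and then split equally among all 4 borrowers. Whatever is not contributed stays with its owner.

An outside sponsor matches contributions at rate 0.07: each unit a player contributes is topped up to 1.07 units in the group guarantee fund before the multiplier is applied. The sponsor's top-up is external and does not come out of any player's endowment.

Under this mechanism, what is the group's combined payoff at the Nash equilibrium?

With the mechanism, a contributed unit returns 3.1 × 1.07 / 4 = 0.8293 per unit of net cost — still below 1 — so contributing 0 remains dominant for every player.
Everyone keeps their endowment and the group total is 4 × 41 = 164.

164.00 dollars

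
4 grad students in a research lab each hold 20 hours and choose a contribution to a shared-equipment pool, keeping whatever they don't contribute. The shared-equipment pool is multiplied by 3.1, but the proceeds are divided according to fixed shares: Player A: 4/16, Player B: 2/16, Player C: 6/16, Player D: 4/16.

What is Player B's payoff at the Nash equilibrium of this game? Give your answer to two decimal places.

A player with share s gets back 3.1·s per unit contributed, so full contribution is dominant for anyone with s > 1/3.1 = 0.3226 and zero contribution is dominant for anyone below.
Only Player C (6/16) clears that bar, contributing 20; the remaining 3 contribute 0. Total contributed: 20.
Player B keeps 20 and receives 3.1 × 20 × 2/16 = 7.75 from the shared-equipment pool, for a payoff of 27.75.

27.75 hours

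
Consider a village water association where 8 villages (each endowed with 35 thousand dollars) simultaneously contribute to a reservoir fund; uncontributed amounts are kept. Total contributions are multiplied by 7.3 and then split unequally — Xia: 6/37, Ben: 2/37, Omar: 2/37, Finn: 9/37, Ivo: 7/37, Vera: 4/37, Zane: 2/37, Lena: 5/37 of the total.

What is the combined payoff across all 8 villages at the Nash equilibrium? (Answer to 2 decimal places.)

941.50 thousand dollars

Player j's private return per contributed unit is 7.3 × (j's share). Contributing is weakly dominant for j when that share is at least 1/7.3 = 0.1370, and contributing 0 is dominant otherwise.
Xia, Finn and Ivo are above the threshold, contributing 35 each; the remaining 5 contribute 0. Total contributed: 105.
The reservoir fund pays out 7.3 × 105 = 766.50 in total (split across the unequal shares, but the aggregate is all that matters for the group sum).
The 5 free-riders keep 35 each, adding 175. Group total = 175 + 766.50 = 941.50.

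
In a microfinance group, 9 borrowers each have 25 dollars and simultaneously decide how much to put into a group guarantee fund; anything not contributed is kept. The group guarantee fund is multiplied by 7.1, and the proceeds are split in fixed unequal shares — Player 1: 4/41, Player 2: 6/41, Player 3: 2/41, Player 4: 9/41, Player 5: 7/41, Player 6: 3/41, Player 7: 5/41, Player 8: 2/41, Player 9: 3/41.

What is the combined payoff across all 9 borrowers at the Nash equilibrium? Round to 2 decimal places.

Player j's private return per contributed unit is 7.1 × (j's share). Contributing is weakly dominant for j when that share is at least 1/7.1 = 0.1408, and contributing 0 is dominant otherwise.
Player 2, Player 4 and Player 5 are above the threshold, contributing 25 each; the remaining 6 contribute 0. Total contributed: 75.
The group guarantee fund pays out 7.1 × 75 = 532.50 in total (split across the unequal shares, but the aggregate is all that matters for the group sum).
The 6 free-riders keep 25 each, adding 150. Group total = 150 + 532.50 = 682.50.

682.50 dollars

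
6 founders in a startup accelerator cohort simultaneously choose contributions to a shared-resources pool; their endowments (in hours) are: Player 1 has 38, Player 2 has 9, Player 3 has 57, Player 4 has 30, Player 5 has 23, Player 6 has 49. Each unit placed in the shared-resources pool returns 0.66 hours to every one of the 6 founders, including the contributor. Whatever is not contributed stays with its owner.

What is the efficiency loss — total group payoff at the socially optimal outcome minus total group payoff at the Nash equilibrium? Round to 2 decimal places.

609.76 hours

The private return per contributed unit is 0.66 < 1 for everyone, so the Nash equilibrium is zero contribution and the group total is Σ E_j = 38 + 9 + 57 + 30 + 23 + 49 = 206.
Each contributed unit returns 3.960 to the group, so the social optimum is full contribution by everyone: group total = 3.960 × 206 = 815.76.
Efficiency loss = (3.960 − 1) × 206 = 609.76.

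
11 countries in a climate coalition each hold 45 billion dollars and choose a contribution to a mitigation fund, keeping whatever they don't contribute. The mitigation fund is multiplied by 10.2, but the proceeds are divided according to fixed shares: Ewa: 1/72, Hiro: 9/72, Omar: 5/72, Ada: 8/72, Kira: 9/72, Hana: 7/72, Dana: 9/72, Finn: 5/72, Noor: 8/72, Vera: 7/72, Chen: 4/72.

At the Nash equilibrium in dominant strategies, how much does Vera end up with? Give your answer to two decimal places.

268.13 billion dollars

A player with share s gets back 10.2·s per unit contributed, so full contribution is dominant for anyone with s > 1/10.2 = 0.0980 and zero contribution is dominant for anyone below.
Hiro, Ada, Kira, Dana and Noor clear that bar, contributing 45 each; the remaining 6 contribute 0. Total contributed: 225.
Vera keeps 45 and receives 10.2 × 225 × 7/72 = 223.13 from the mitigation fund, for a payoff of 268.13.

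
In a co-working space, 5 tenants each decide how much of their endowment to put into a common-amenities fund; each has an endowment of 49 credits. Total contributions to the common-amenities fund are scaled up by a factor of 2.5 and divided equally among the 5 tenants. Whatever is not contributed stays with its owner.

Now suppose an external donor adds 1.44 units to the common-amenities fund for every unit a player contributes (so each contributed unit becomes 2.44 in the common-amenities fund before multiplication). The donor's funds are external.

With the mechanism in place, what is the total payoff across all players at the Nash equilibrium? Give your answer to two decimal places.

1494.50 credits

The effective private return per unit is now 2.5 × 2.44 / 5 = 1.2200 > 1, so every player's dominant strategy flips to full contribution.
So the Nash equilibrium is full contribution by all 5; the group earns 2.5 × 2.44 × 245 = 1494.50.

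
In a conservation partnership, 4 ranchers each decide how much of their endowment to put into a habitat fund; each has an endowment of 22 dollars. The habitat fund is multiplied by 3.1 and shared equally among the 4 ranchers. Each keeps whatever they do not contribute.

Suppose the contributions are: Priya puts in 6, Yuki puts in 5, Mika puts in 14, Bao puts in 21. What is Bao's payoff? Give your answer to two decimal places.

Total contributed: 6 + 5 + 14 + 21 = 46.
Each receives 3.1 × 46 / 4 = 35.65 from the habitat fund.
Bao keeps 22 − 21 = 1, so Bao's payoff is 1 + 35.65 = 36.65.

36.65 dollars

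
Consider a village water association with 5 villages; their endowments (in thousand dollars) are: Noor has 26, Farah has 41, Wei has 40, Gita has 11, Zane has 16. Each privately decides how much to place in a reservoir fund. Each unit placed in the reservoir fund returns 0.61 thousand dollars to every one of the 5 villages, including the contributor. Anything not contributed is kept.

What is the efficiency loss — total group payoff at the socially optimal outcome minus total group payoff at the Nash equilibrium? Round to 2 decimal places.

274.70 thousand dollars

The private return per contributed unit is 0.61 < 1 for everyone, so the Nash equilibrium is zero contribution and the group total is Σ E_j = 26 + 41 + 40 + 11 + 16 = 134.
Each contributed unit returns 3.050 to the group, so the social optimum is full contribution by everyone: group total = 3.050 × 134 = 408.70.
Efficiency loss = (3.050 − 1) × 134 = 274.70.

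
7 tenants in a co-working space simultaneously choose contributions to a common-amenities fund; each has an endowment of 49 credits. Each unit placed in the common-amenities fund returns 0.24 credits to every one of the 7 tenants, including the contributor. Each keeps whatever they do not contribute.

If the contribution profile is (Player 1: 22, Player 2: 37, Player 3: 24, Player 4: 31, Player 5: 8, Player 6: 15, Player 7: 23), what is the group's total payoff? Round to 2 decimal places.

451.80 credits

Total contributed: 22 + 37 + 24 + 31 + 8 + 15 + 23 = 160; total kept: 7 × 49 − 160 = 183.
The common-amenities fund pays out 0.24 × 7 × 160 = 268.80 in aggregate.
Group total = 183 + 268.80 = 451.80.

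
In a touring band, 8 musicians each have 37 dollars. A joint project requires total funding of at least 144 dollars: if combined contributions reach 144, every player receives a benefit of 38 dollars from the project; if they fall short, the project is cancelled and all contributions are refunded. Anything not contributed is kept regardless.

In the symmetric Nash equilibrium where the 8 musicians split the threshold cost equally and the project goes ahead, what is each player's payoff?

57 dollars

Equal share of the threshold: 144/8 = 18.
At this profile no one gains by cutting their contribution: any cut drops the total below 144, the project is cancelled, contributions are refunded, and the deviator ends with 37, which is less than 37 − 18 + 38 = 57. Contributing more than 18 just wastes the excess. So contributing exactly 18 is a best response.
Each player's payoff: 37 − 18 + 38 = 57.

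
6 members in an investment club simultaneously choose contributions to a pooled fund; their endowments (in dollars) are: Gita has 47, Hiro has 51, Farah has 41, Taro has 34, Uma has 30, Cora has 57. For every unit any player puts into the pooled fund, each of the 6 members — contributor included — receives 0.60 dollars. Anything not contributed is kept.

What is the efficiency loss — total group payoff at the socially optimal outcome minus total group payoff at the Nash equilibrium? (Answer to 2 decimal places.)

676.00 dollars

The private return per contributed unit is 0.60 < 1 for everyone, so the Nash equilibrium is zero contribution and the group total is Σ E_j = 47 + 51 + 41 + 34 + 30 + 57 = 260.
Each contributed unit returns 3.600 to the group, so the social optimum is full contribution by everyone: group total = 3.600 × 260 = 936.00.
Efficiency loss = (3.600 − 1) × 260 = 676.00.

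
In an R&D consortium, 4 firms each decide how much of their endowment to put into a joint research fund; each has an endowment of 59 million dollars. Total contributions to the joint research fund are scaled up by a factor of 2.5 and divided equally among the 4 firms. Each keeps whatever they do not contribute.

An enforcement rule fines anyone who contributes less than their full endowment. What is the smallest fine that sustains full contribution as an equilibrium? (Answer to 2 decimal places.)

Given the others contribute fully, the best deviation is to contribute 0 (any partial contribution still incurs the fine and gives up units whose private return 0.6250 is below 1).
Deviating from 59 to 0 saves 59 million dollars but forfeits the deviator's share of the drop in the joint research fund: 2.5/4 × 59 = 36.87.
So the deviation gain is 59 − 36.87 = 22.13, and the fine must be at least 22.13 million dollars to wipe it out.

22.13 million dollars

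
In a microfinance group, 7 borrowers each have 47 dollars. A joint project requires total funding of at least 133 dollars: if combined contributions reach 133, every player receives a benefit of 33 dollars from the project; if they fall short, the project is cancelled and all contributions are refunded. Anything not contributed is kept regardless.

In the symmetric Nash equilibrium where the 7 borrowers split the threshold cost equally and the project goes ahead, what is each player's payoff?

61 dollars

Equal share of the threshold: 133/7 = 19.
At this profile no one gains by cutting their contribution: any cut drops the total below 133, the project is cancelled, contributions are refunded, and the deviator ends with 47, which is less than 47 − 19 + 33 = 61. Contributing more than 19 just wastes the excess. So contributing exactly 19 is a best response.
Each player's payoff: 47 − 19 + 33 = 61.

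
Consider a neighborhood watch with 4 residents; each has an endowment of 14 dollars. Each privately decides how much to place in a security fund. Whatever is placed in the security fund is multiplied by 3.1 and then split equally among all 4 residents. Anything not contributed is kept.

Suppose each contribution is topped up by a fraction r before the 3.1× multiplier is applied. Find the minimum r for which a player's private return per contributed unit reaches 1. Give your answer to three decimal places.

With matching at rate r, one contributed unit becomes (1 + r) in the security fund and returns 3.1 × (1 + r) / 4 to the contributor.
Setting this equal to 1: 1 + r = 4/3.1 = 1.2903.
So the minimum matching rate is r = 1.2903 − 1 = 0.290.

0.290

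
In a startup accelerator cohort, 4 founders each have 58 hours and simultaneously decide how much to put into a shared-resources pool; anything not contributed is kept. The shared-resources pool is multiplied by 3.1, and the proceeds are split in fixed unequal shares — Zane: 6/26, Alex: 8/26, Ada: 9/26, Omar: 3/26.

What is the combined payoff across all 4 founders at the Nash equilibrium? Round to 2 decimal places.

Each unit j contributes comes back to j as 3.1 × (j's share), so j prefers to contribute only if that share exceeds 1/3.1 = 0.3226; otherwise keeping the unit dominates.
Ada alone (share 9/26) is above the threshold, contributing 58; the remaining 3 contribute 0. Total contributed: 58.
The shared-resources pool pays out 3.1 × 58 = 179.80 in total (split across the unequal shares, but the aggregate is all that matters for the group sum).
The 3 free-riders keep 58 each, adding 174. Group total = 174 + 179.80 = 353.80.

353.80 hours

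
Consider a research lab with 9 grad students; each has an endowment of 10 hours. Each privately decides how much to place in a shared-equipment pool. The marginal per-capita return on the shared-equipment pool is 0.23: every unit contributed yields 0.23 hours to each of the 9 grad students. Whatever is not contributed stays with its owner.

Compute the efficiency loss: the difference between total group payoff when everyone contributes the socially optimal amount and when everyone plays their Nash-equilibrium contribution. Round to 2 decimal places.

The private return per contributed unit is 0.23 < 1, so contributing 0 is dominant for every player. At the Nash equilibrium everyone keeps their 10, and the group total is 9 × 10 = 90.
Each contributed unit returns 2.070 to the group as a whole (0.23 to each of 9 players), which exceeds 1, so the social optimum is full contribution: group total = 2.070 × 90 = 186.30.
Efficiency loss = 186.30 − 90 = 96.30.

96.30 hours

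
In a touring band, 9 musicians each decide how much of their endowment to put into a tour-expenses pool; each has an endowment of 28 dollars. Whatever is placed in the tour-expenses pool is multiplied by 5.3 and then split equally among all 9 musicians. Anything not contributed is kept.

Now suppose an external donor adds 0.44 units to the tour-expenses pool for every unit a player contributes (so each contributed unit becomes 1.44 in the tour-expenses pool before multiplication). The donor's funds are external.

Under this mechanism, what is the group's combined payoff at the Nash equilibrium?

252.00 dollars

The effective private return is 5.3 × 1.44 / 9 = 0.8480, which is still under 1, so the mechanism doesn't change anyone's dominant strategy: zero contribution.
Everyone keeps their endowment and the group total is 9 × 28 = 252.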